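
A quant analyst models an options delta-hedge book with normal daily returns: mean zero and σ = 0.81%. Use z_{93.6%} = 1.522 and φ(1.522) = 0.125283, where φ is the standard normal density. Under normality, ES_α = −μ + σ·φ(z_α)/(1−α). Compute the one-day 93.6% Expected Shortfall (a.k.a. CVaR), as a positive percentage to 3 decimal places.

1.586%

Tail multiplier: φ(z)/(1−α) = 0.125283 / 0.064 = 1.958.
ES = 0.81% × 1.958 = 1.586%.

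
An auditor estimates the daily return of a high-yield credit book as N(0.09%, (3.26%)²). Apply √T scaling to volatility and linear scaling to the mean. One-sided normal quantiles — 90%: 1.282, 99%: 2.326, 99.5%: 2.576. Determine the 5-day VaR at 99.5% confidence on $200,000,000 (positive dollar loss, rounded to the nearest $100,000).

σ_{5d} = 3.26% × √5 = 7.290%; μ_{5d} = 5 × 0.09% = 0.450%.
VaR = −(0.450%) + 2.576 × 7.290% = 18.329%.
On $200,000,000: 0.18329 × $200,000,000 = $36,658,000.

$36,700,000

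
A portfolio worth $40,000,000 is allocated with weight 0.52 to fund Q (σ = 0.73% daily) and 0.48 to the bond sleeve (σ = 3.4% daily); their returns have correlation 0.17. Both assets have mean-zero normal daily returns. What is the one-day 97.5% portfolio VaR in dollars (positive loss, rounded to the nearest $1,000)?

σ_p² = 0.52²·0.73² + 0.48²·3.4² + 2·0.17·0.52·0.48·0.73·3.4 = 3.0182 (%²).
σ_p = √3.0182 = 1.737%.
At 97.5%, z = 1.960.
VaR = 1.960 × 1.737% = 3.405%; on $40,000,000 that is $1,362,000.

$1,362,000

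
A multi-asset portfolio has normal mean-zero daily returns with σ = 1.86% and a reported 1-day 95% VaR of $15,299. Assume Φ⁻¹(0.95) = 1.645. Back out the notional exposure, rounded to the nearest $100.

VaR as a fraction of value: z·σ = 1.645 × 1.86% = 3.0597%.
Position = $15,299 / 0.030597 = $500,016.

$500,000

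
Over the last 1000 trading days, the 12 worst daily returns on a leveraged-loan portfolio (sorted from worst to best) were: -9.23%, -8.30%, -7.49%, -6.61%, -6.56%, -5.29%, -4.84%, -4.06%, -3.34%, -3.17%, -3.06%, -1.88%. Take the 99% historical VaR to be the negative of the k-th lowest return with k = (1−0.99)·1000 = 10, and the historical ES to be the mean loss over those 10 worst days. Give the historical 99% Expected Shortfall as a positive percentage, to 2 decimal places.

The 10 worst returns sum to -58.89%.
ES = −(-58.89%) / 10 = 5.889% ≈ 5.89%.

5.89%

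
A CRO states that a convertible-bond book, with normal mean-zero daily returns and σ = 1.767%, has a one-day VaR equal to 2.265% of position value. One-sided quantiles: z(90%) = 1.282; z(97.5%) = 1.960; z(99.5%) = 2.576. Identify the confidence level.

90%

Implied z = VaR/σ = 2.265 / 1.767 = 1.282.
This matches z(90%) = 1.282.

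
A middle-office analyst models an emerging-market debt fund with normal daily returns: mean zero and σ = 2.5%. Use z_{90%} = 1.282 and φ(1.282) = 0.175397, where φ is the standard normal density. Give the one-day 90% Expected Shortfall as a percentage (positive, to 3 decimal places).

4.385%

Tail multiplier: φ(z)/(1−α) = 0.175397 / 0.1 = 1.754.
ES = 2.5% × 1.754 = 4.385%.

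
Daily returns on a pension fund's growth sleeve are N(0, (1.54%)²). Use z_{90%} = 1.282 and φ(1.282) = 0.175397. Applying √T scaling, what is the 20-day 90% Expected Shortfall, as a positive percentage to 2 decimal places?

12.08%

σ_{20d} = 1.54% × √20 = 6.887%.
ES multiplier = φ(z)/(1−α) = 0.175397/0.1 = 1.754.
ES = 6.887% × 1.754 = 12.080%.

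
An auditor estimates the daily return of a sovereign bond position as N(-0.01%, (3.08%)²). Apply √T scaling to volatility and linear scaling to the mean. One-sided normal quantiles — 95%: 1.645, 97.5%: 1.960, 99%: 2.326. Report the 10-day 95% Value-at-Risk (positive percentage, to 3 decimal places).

16.122%

σ_{10d} = 3.08% × √10 = 9.740%; μ_{10d} = 10 × -0.01% = -0.100%.
VaR = −(-0.100%) + 1.645 × 9.740% = 16.122%.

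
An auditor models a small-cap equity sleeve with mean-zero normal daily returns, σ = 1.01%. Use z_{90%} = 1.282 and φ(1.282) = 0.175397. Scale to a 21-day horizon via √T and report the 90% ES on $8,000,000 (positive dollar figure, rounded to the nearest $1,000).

σ_{21d} = 1.01% × √21 = 4.628%.
ES multiplier = φ(z)/(1−α) = 0.175397/0.1 = 1.754.
ES = 4.628% × 1.754 = 8.118%; on $8,000,000: $649,440.

$649,000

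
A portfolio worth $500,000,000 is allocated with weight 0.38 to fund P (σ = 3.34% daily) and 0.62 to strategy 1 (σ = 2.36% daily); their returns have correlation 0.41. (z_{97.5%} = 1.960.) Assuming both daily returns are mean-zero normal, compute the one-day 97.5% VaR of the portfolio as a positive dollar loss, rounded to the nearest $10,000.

$22,510,000

σ_p² = 0.38²·3.34² + 0.62²·2.36² + 2·0.41·0.38·0.62·3.34·2.36 = 5.2746 (%²).
σ_p = √5.2746 = 2.297%.
VaR = 1.960 × 2.297% = 4.502%; on $500,000,000 that is $22,510,000.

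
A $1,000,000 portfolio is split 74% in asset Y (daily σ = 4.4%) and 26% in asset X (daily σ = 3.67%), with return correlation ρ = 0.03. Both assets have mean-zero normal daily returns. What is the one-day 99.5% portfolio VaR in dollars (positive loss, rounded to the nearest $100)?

$88,100

σ_p² = 0.74²·4.4² + 0.26²·3.67² + 2·0.03·0.74·0.26·4.4·3.67 = 11.6984 (%²).
σ_p = √11.6984 = 3.420%.
At 99.5%, z = 2.576.
VaR = 2.576 × 3.420% = 8.810%; on $1,000,000 that is $88,100.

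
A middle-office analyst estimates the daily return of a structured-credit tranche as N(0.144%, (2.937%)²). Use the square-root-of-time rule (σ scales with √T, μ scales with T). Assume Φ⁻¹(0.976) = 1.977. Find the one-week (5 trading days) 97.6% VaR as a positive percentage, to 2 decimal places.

12.26%

σ_{5d} = 2.937% × √5 = 6.567%; μ_{5d} = 5 × 0.144% = 0.720%.
VaR = −(0.720%) + 1.977 × 6.567% = 12.263%.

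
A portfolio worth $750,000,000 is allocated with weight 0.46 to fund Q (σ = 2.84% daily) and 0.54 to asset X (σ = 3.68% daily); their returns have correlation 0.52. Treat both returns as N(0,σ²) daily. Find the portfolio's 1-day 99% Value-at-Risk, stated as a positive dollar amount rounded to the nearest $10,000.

σ_p² = 0.46²·2.84² + 0.54²·3.68² + 2·0.52·0.46·0.54·2.84·3.68 = 8.3556 (%²).
σ_p = √8.3556 = 2.891%.
At 99%, z = 2.326.
VaR = 2.326 × 2.891% = 6.724%; on $750,000,000 that is $50,430,000.

$50,430,000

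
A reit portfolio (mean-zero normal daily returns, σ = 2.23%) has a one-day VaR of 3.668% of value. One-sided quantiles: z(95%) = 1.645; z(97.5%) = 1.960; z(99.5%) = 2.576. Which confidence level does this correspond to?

Implied z = VaR/σ = 3.668 / 2.23 = 1.645.
This matches z(95%) = 1.645.

95%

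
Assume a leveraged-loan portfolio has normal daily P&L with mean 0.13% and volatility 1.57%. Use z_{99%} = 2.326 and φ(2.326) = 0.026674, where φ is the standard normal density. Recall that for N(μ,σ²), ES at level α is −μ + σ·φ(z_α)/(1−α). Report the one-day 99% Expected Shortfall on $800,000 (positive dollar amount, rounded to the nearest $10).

$32,460

Tail multiplier: φ(z)/(1−α) = 0.026674 / 0.01 = 2.667.
ES = −(0.13%) + 1.57% × 2.667 = 4.057%.
On $800,000: 0.04057 × $800,000 = $32,456.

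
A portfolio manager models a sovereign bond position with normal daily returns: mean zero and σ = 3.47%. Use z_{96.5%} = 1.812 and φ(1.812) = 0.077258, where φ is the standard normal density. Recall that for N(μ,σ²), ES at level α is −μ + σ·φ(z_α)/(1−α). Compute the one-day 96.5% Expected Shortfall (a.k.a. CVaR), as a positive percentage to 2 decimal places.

Tail multiplier: φ(z)/(1−α) = 0.077258 / 0.035 = 2.207.
ES = 3.47% × 2.207 = 7.658%.

7.66%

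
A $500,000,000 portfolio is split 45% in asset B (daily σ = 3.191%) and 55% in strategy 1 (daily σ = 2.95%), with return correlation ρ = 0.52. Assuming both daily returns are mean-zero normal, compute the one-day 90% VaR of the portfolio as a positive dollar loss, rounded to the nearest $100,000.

σ_p² = 0.45²·3.191² + 0.55²·2.95² + 2·0.52·0.45·0.55·3.191·2.95 = 7.1175 (%²).
σ_p = √7.1175 = 2.668%.
At 90%, z = 1.282.
VaR = 1.282 × 2.668% = 3.420%; on $500,000,000 that is $17,100,000.

$17,100,000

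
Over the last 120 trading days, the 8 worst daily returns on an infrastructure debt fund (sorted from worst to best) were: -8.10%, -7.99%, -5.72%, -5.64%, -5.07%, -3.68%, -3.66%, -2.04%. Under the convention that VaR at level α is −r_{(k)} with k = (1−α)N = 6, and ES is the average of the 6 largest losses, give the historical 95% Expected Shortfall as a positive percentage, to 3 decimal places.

The 6 worst returns sum to -36.20%.
ES = −(-36.20%) / 6 = 6.0333…% ≈ 6.033%.

6.033%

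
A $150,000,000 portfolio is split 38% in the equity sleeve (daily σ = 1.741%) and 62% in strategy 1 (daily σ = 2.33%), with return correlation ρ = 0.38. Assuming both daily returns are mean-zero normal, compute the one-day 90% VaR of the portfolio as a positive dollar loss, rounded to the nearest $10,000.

σ_p² = 0.38²·1.741² + 0.62²·2.33² + 2·0.38·0.38·0.62·1.741·2.33 = 3.2509 (%²).
σ_p = √3.2509 = 1.803%.
At 90%, z = 1.282.
VaR = 1.282 × 1.803% = 2.311%; on $150,000,000 that is $3,466,500.

$3,470,000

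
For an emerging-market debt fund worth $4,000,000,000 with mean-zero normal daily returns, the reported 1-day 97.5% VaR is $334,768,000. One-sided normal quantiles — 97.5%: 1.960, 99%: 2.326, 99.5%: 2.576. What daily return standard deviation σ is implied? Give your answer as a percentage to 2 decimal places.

4.27%

VaR as a fraction: $334,768,000 / $4,000,000,000 = 8.369%.
σ = VaR / z = 8.369% / 1.960 = 4.270%.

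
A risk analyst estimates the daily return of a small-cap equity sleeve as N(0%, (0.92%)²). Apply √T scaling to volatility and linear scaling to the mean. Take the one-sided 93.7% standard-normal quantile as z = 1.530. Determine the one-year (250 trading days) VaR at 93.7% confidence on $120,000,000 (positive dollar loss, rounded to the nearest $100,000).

$26,700,000

σ_{250d} = 0.92% × √250 = 14.546%.
VaR = 1.530 × 14.546% = 22.255%.
On $120,000,000: 0.22255 × $120,000,000 = $26,706,000.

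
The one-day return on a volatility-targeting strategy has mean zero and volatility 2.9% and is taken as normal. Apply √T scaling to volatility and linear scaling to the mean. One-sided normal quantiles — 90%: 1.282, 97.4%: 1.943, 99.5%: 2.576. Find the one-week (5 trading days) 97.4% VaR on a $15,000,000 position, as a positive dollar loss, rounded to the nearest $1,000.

$1,890,000

σ_{5d} = 2.9% × √5 = 6.485%.
VaR = 1.943 × 6.485% = 12.600%.
On $15,000,000: 0.12600 × $15,000,000 = $1,890,000.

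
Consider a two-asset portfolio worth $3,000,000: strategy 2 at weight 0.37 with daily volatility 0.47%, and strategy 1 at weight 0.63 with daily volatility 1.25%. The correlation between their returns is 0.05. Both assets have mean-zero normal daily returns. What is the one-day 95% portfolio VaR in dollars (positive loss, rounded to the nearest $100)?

$40,200

σ_p² = 0.37²·0.47² + 0.63²·1.25² + 2·0.05·0.37·0.63·0.47·1.25 = 0.6641 (%²).
σ_p = √0.6641 = 0.815%.
At 95%, z = 1.645.
VaR = 1.645 × 0.815% = 1.341%; on $3,000,000 that is $40,230.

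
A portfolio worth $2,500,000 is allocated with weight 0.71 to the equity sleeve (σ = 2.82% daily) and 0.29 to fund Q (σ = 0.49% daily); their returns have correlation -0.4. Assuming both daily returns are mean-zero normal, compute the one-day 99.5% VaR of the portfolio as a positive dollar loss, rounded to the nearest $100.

$125,600

σ_p² = 0.71²·2.82² + 0.29²·0.49² + 2·-0.4·0.71·0.29·2.82·0.49 = 3.8014 (%²).
σ_p = √3.8014 = 1.950%.
At 99.5%, z = 2.576.
VaR = 2.576 × 1.950% = 5.023%; on $2,500,000 that is $125,575.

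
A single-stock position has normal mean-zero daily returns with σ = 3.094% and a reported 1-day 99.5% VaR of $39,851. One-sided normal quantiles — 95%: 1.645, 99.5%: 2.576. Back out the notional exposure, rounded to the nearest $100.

$500,000

VaR as a fraction of value: z·σ = 2.576 × 3.094% = 7.97014%.
Position = $39,851 / 0.0797014 = $500,004.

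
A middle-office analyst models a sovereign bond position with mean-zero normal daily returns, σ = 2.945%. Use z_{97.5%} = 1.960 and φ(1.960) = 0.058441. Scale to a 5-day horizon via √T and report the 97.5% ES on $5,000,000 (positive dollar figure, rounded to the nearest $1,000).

σ_{5d} = 2.945% × √5 = 6.585%.
ES multiplier = φ(z)/(1−α) = 0.058441/0.025 = 2.338.
ES = 6.585% × 2.338 = 15.396%; on $5,000,000: $769,800.

$770,000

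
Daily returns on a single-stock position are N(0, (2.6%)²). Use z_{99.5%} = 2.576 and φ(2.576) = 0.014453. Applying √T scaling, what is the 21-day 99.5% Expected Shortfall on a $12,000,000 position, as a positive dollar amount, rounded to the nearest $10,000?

σ_{21d} = 2.6% × √21 = 11.915%.
ES multiplier = φ(z)/(1−α) = 0.014453/0.005 = 2.891.
ES = 11.915% × 2.891 = 34.446%; on $12,000,000: $4,133,520.

$4,130,000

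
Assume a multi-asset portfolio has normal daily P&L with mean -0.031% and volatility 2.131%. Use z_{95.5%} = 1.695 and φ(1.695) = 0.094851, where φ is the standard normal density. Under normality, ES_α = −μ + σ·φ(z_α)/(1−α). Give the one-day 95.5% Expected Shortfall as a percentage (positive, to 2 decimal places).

Tail multiplier: φ(z)/(1−α) = 0.094851 / 0.045 = 2.108.
ES = −(-0.031%) + 2.131% × 2.108 = 4.523%.

4.52%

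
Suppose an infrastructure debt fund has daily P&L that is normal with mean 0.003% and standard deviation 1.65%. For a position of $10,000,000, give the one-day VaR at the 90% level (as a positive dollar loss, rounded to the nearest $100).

$211,200

At 90% one-sided, z = 1.282.
VaR = −μ + z·σ = −(0.003%) + 1.282 × 1.65% = 2.112%.
On $10,000,000: 0.02112 × $10,000,000 = $211,200.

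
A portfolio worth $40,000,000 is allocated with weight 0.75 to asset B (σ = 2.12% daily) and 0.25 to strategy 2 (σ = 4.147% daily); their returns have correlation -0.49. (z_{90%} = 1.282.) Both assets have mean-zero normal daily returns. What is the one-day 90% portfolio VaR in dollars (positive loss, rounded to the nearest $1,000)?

σ_p² = 0.75²·2.12² + 0.25²·4.147² + 2·-0.49·0.75·0.25·2.12·4.147 = 1.9875 (%²).
σ_p = √1.9875 = 1.410%.
VaR = 1.282 × 1.410% = 1.808%; on $40,000,000 that is $723,200.

$723,000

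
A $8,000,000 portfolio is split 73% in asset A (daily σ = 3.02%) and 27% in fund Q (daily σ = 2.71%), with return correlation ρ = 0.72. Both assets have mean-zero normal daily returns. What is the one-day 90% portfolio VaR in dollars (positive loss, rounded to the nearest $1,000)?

σ_p² = 0.73²·3.02² + 0.27²·2.71² + 2·0.72·0.73·0.27·3.02·2.71 = 7.7185 (%²).
σ_p = √7.7185 = 2.778%.
At 90%, z = 1.282.
VaR = 1.282 × 2.778% = 3.561%; on $8,000,000 that is $284,880.

$285,000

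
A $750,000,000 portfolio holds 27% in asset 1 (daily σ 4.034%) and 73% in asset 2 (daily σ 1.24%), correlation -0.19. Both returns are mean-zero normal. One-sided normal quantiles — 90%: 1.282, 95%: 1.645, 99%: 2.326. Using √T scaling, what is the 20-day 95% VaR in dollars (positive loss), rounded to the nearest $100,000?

$70,500,000

σ_p = √(0.27²·4.034² + 0.73²·1.24² + 2·-0.19·0.27·0.73·4.034·1.24) = 1.277%.
σ_{20d} = 1.277% × √20 = 5.711%.
VaR = 1.645 × 5.711% = 9.395%; on $750,000,000 that is $70,462,500.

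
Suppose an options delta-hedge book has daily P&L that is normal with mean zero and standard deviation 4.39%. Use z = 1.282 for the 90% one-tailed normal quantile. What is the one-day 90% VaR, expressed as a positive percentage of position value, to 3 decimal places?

5.628%

VaR = z·σ = 1.282 × 4.39% = 5.628%.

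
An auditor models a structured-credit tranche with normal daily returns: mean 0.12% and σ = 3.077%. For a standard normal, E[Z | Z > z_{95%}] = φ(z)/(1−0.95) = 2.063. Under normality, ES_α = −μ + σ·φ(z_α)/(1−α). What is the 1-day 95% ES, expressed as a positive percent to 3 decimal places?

6.228%

ES = −(0.12%) + 3.077% × 2.063 = 6.228%.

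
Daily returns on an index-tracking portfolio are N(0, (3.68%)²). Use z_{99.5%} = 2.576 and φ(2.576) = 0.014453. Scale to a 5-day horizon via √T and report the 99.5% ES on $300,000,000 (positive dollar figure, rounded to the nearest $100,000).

σ_{5d} = 3.68% × √5 = 8.229%.
ES multiplier = φ(z)/(1−α) = 0.014453/0.005 = 2.891.
ES = 8.229% × 2.891 = 23.790%; on $300,000,000: $71,370,000.

$71,400,000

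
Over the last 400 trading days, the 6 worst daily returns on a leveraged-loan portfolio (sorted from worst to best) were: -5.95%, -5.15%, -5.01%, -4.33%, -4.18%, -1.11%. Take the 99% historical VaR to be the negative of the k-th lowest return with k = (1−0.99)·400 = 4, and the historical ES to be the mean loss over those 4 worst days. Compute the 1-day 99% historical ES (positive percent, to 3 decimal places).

5.110%

The 4 worst returns sum to -20.44%.
ES = −(-20.44%) / 4 = 5.11% ≈ 5.110%.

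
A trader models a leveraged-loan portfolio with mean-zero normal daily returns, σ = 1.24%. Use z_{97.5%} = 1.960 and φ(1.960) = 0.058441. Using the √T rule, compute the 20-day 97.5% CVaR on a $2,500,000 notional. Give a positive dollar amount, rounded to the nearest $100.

$324,100

σ_{20d} = 1.24% × √20 = 5.545%.
ES multiplier = φ(z)/(1−α) = 0.058441/0.025 = 2.338.
ES = 5.545% × 2.338 = 12.964%; on $2,500,000: $324,100.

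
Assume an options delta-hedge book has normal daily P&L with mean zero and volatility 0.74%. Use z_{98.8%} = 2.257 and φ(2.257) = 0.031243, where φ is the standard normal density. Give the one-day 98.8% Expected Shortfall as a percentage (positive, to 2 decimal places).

Tail multiplier: φ(z)/(1−α) = 0.031243 / 0.012 = 2.604.
ES = 0.74% × 2.604 = 1.927%.

1.93%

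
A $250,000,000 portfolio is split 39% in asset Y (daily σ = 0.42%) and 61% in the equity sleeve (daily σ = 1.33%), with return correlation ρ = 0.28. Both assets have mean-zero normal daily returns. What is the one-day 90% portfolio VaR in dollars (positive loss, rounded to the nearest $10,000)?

$2,790,000

σ_p² = 0.39²·0.42² + 0.61²·1.33² + 2·0.28·0.39·0.61·0.42·1.33 = 0.7595 (%²).
σ_p = √0.7595 = 0.871%.
At 90%, z = 1.282.
VaR = 1.282 × 0.871% = 1.117%; on $250,000,000 that is $2,792,500.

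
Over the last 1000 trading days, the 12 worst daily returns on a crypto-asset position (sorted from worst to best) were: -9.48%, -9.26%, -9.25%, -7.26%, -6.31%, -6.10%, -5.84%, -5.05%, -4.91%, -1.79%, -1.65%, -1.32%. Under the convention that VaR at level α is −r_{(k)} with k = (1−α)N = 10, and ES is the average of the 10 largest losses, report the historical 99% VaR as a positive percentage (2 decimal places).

k = 10; the 10th lowest return is -1.79%, so VaR = 1.79%.

1.79%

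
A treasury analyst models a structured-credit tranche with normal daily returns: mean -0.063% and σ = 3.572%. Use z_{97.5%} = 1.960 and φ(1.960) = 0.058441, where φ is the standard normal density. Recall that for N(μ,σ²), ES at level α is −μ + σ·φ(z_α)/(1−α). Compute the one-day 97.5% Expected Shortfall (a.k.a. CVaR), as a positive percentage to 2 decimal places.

Tail multiplier: φ(z)/(1−α) = 0.058441 / 0.025 = 2.338.
ES = −(-0.063%) + 3.572% × 2.338 = 8.414%.

8.41%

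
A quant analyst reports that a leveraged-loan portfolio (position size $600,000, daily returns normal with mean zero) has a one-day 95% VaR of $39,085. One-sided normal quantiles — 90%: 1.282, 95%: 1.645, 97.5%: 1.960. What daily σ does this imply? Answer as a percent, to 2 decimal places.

3.96%

VaR as a fraction: $39,085 / $600,000 = 6.514%.
σ = VaR / z = 6.514% / 1.645 = 3.960%.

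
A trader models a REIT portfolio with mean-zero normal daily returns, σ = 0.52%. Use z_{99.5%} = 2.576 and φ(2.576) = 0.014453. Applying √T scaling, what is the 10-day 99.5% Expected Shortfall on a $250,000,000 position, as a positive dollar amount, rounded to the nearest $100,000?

$11,900,000

σ_{10d} = 0.52% × √10 = 1.644%.
ES multiplier = φ(z)/(1−α) = 0.014453/0.005 = 2.891.
ES = 1.644% × 2.891 = 4.753%; on $250,000,000: $11,882,500.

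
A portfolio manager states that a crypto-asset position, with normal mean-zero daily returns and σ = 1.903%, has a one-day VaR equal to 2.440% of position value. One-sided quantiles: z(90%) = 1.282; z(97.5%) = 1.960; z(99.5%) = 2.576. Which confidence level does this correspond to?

Implied z = VaR/σ = 2.440 / 1.903 = 1.282.
This matches z(90%) = 1.282.

90%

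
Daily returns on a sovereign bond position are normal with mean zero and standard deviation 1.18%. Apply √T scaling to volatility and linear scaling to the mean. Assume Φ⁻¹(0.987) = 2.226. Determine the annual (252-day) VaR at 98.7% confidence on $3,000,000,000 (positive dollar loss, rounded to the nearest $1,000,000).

$1,251,000,000

σ_{252d} = 1.18% × √252 = 18.732%.
VaR = 2.226 × 18.732% = 41.697%.
On $3,000,000,000: 0.41697 × $3,000,000,000 = $1,250,910,000.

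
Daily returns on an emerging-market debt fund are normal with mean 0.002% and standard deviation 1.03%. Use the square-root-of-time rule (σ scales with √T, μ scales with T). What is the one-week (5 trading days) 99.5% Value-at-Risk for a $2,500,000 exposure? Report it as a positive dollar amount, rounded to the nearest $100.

$148,100

At 99.5%, z = 2.576.
σ_{5d} = 1.03% × √5 = 2.303%; μ_{5d} = 5 × 0.002% = 0.010%.
VaR = −(0.010%) + 2.576 × 2.303% = 5.923%.
On $2,500,000: 0.05923 × $2,500,000 = $148,075.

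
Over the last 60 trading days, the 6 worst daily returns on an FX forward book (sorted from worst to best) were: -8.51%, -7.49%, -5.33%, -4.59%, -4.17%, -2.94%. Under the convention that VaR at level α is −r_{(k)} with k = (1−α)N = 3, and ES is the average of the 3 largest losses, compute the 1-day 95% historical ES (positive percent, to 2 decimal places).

7.11%

The 3 worst returns sum to -21.33%.
ES = −(-21.33%) / 3 = 7.11%.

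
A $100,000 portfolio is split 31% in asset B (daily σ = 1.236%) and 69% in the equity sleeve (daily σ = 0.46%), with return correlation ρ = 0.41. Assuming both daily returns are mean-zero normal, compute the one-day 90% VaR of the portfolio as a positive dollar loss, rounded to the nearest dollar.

$755

σ_p² = 0.31²·1.236² + 0.69²·0.46² + 2·0.41·0.31·0.69·1.236·0.46 = 0.3473 (%²).
σ_p = √0.3473 = 0.589%.
At 90%, z = 1.282.
VaR = 1.282 × 0.589% = 0.755%; on $100,000 that is $755.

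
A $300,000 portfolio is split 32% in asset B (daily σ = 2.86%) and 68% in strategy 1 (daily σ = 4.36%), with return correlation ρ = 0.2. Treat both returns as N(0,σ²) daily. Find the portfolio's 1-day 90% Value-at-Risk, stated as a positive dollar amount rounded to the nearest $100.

σ_p² = 0.32²·2.86² + 0.68²·4.36² + 2·0.2·0.32·0.68·2.86·4.36 = 10.7130 (%²).
σ_p = √10.7130 = 3.273%.
At 90%, z = 1.282.
VaR = 1.282 × 3.273% = 4.196%; on $300,000 that is $12,588.

$12,600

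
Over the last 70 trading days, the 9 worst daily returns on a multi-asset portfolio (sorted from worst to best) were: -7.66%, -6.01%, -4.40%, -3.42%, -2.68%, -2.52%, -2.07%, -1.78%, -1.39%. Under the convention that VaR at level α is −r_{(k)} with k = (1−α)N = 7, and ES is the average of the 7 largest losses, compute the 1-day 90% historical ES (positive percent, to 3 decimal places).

The 7 worst returns sum to -28.76%.
ES = −(-28.76%) / 7 = 4.1085…% ≈ 4.109%.

4.109%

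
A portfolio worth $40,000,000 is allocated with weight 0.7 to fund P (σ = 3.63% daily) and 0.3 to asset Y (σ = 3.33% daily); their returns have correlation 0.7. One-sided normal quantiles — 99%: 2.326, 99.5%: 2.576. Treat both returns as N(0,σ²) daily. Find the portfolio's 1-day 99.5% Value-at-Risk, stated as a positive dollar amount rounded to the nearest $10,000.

σ_p² = 0.7²·3.63² + 0.3²·3.33² + 2·0.7·0.7·0.3·3.63·3.33 = 11.0085 (%²).
σ_p = √11.0085 = 3.318%.
VaR = 2.576 × 3.318% = 8.547%; on $40,000,000 that is $3,418,800.

$3,420,000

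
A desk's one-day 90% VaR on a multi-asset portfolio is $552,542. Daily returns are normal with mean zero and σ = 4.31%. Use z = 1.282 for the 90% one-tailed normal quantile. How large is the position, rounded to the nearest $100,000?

VaR as a fraction of value: z·σ = 1.282 × 4.31% = 5.52542%.
Position = $552,542 / 0.0552542 = $10,000,000.

$10,000,000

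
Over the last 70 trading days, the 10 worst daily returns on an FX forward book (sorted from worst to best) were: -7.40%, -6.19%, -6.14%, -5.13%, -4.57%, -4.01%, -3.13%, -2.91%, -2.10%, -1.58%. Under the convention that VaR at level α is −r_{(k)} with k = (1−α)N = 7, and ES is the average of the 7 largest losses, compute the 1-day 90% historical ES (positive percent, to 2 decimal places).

5.22%

The 7 worst returns sum to -36.57%.
ES = −(-36.57%) / 7 = 5.2242…% ≈ 5.22%.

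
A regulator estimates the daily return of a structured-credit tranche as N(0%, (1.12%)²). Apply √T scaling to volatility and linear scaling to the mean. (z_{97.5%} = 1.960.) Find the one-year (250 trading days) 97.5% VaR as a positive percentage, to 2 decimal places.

σ_{250d} = 1.12% × √250 = 17.709%.
VaR = 1.960 × 17.709% = 34.710%.

34.71%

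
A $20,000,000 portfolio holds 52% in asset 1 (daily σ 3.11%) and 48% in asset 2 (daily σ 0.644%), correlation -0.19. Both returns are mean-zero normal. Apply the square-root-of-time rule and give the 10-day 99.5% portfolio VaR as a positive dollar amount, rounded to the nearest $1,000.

σ_p = √(0.52²·3.11² + 0.48²·0.644² + 2·-0.19·0.52·0.48·3.11·0.644) = 1.588%.
σ_{10d} = 1.588% × √10 = 5.022%.
z(99.5%) = 2.576.
VaR = 2.576 × 5.022% = 12.937%; on $20,000,000 that is $2,587,400.

$2,587,000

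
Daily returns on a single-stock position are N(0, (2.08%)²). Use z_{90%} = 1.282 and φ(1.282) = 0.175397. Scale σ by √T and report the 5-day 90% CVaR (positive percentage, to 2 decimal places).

σ_{5d} = 2.08% × √5 = 4.651%.
ES multiplier = φ(z)/(1−α) = 0.175397/0.1 = 1.754.
ES = 4.651% × 1.754 = 8.158%.

8.16%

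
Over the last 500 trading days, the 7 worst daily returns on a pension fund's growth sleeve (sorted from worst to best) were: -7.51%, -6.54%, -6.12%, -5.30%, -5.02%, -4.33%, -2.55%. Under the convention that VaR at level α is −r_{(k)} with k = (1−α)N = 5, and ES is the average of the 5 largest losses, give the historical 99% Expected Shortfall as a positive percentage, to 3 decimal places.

6.098%

The 5 worst returns sum to -30.49%.
ES = −(-30.49%) / 5 = 6.098%.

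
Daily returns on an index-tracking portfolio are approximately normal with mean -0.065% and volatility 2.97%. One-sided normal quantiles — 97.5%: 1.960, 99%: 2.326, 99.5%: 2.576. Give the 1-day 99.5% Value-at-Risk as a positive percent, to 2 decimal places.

VaR = −μ + z·σ = −(-0.065%) + 2.576 × 2.97% = 7.716%.

7.72%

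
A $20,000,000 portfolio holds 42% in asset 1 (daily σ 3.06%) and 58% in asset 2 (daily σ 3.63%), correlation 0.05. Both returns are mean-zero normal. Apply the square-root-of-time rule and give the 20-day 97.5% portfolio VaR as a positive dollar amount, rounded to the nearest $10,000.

σ_p = √(0.42²·3.06² + 0.58²·3.63² + 2·0.05·0.42·0.58·3.06·3.63) = 2.521%.
σ_{20d} = 2.521% × √20 = 11.274%.
z(97.5%) = 1.960.
VaR = 1.960 × 11.274% = 22.097%; on $20,000,000 that is $4,419,400.

$4,420,000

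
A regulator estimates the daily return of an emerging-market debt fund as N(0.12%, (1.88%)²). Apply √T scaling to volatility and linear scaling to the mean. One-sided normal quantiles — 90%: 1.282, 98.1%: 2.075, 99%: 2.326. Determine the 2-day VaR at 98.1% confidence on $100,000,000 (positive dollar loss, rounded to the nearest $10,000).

σ_{2d} = 1.88% × √2 = 2.659%; μ_{2d} = 2 × 0.12% = 0.240%.
VaR = −(0.240%) + 2.075 × 2.659% = 5.277%.
On $100,000,000: 0.05277 × $100,000,000 = $5,277,000.

$5,280,000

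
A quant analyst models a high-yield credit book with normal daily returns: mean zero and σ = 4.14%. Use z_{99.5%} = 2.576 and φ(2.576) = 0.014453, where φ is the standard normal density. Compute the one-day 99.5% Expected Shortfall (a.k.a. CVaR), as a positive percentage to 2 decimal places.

11.97%

Tail multiplier: φ(z)/(1−α) = 0.014453 / 0.005 = 2.891.
ES = 4.14% × 2.891 = 11.969%.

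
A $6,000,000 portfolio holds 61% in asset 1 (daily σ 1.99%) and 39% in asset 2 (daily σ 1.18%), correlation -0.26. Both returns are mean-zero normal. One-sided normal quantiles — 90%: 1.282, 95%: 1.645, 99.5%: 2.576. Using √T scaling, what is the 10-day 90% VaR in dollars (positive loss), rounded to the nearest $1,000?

σ_p = √(0.61²·1.99² + 0.39²·1.18² + 2·-0.26·0.61·0.39·1.99·1.18) = 1.181%.
σ_{10d} = 1.181% × √10 = 3.735%.
VaR = 1.282 × 3.735% = 4.788%; on $6,000,000 that is $287,280.

$287,000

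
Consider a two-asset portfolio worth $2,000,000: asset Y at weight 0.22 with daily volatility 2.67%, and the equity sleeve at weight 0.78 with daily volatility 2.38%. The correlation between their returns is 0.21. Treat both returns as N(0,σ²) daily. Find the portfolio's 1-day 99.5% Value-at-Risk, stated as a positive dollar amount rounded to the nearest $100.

$106,200

σ_p² = 0.22²·2.67² + 0.78²·2.38² + 2·0.21·0.22·0.78·2.67·2.38 = 4.2492 (%²).
σ_p = √4.2492 = 2.061%.
At 99.5%, z = 2.576.
VaR = 2.576 × 2.061% = 5.309%; on $2,000,000 that is $106,180.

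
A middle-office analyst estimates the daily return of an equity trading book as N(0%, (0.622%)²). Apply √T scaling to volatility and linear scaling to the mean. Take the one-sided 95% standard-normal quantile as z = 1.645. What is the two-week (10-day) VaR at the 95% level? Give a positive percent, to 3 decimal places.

3.236%

σ_{10d} = 0.622% × √10 = 1.967%.
VaR = 1.645 × 1.967% = 3.236%.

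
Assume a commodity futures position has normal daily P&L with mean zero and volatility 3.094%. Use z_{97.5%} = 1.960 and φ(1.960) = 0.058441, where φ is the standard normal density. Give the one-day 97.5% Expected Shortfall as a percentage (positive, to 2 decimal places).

7.23%

Tail multiplier: φ(z)/(1−α) = 0.058441 / 0.025 = 2.338.
ES = 3.094% × 2.338 = 7.234%.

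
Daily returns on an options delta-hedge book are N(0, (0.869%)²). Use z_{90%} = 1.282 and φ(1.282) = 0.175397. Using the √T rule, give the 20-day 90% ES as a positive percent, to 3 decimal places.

6.816%

σ_{20d} = 0.869% × √20 = 3.886%.
ES multiplier = φ(z)/(1−α) = 0.175397/0.1 = 1.754.
ES = 3.886% × 1.754 = 6.816%.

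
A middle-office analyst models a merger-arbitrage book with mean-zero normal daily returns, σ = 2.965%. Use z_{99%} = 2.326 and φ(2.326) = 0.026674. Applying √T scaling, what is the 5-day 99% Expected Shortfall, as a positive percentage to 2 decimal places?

σ_{5d} = 2.965% × √5 = 6.630%.
ES multiplier = φ(z)/(1−α) = 0.026674/0.01 = 2.667.
ES = 6.630% × 2.667 = 17.682%.

17.68%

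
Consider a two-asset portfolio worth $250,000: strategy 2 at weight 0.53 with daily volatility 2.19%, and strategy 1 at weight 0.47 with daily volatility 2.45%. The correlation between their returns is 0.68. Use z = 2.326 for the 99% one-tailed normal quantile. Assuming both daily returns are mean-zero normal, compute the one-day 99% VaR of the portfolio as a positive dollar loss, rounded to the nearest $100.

$12,300

σ_p² = 0.53²·2.19² + 0.47²·2.45² + 2·0.68·0.53·0.47·2.19·2.45 = 4.4909 (%²).
σ_p = √4.4909 = 2.119%.
VaR = 2.326 × 2.119% = 4.929%; on $250,000 that is $12,322.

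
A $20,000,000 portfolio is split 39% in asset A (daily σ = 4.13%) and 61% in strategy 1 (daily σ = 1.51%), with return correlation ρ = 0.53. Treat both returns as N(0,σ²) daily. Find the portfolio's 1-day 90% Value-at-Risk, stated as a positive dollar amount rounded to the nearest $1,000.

$574,000

σ_p² = 0.39²·4.13² + 0.61²·1.51² + 2·0.53·0.39·0.61·4.13·1.51 = 5.0154 (%²).
σ_p = √5.0154 = 2.240%.
At 90%, z = 1.282.
VaR = 1.282 × 2.240% = 2.872%; on $20,000,000 that is $574,400.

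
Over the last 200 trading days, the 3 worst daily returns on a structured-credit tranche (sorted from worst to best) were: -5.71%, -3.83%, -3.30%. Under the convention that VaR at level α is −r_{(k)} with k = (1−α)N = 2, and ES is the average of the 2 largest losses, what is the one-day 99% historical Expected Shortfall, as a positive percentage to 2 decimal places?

The 2 worst returns sum to -9.54%.
ES = −(-9.54%) / 2 = 4.77%.

4.77%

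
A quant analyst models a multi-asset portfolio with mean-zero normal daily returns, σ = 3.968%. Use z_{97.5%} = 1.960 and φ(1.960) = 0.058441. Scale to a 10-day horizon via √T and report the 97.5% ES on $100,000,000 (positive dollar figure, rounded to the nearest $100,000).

σ_{10d} = 3.968% × √10 = 12.548%.
ES multiplier = φ(z)/(1−α) = 0.058441/0.025 = 2.338.
ES = 12.548% × 2.338 = 29.337%; on $100,000,000: $29,337,000.

$29,300,000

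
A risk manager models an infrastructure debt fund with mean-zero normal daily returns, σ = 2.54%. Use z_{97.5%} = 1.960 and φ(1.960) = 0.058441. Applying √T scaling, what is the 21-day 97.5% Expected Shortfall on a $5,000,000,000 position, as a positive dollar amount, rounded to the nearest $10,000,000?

$1,360,000,000

σ_{21d} = 2.54% × √21 = 11.640%.
ES multiplier = φ(z)/(1−α) = 0.058441/0.025 = 2.338.
ES = 11.640% × 2.338 = 27.214%; on $5,000,000,000: $1,360,700,000.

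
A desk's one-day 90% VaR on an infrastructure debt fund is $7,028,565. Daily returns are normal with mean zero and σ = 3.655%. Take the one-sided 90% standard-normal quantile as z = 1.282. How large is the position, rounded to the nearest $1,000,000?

VaR as a fraction of value: z·σ = 1.282 × 3.655% = 4.68571%.
Position = $7,028,565 / 0.0468571 = $150,000,000.

$150,000,000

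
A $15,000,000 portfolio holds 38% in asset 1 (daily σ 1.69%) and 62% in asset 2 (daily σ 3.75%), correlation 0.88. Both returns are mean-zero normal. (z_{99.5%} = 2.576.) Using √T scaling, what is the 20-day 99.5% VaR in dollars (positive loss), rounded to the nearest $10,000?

σ_p = √(0.38²·1.69² + 0.62²·3.75² + 2·0.88·0.38·0.62·1.69·3.75) = 2.906%.
σ_{20d} = 2.906% × √20 = 12.996%.
VaR = 2.576 × 12.996% = 33.478%; on $15,000,000 that is $5,021,700.

$5,020,000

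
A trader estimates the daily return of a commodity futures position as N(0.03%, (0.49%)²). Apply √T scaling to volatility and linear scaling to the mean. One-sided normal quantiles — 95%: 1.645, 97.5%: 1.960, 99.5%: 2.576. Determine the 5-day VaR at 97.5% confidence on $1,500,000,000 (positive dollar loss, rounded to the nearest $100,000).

σ_{5d} = 0.49% × √5 = 1.096%; μ_{5d} = 5 × 0.03% = 0.150%.
VaR = −(0.150%) + 1.960 × 1.096% = 1.998%.
On $1,500,000,000: 0.01998 × $1,500,000,000 = $29,970,000.

$30,000,000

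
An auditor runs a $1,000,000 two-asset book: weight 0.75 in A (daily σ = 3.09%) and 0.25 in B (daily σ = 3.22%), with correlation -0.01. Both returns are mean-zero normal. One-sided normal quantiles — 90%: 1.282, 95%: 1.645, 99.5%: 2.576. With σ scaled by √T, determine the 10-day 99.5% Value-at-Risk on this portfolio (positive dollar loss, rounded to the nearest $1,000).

$199,000

σ_p = √(0.75²·3.09² + 0.25²·3.22² + 2·-0.01·0.75·0.25·3.09·3.22) = 2.446%.
σ_{10d} = 2.446% × √10 = 7.735%.
VaR = 2.576 × 7.735% = 19.925%; on $1,000,000 that is $199,250.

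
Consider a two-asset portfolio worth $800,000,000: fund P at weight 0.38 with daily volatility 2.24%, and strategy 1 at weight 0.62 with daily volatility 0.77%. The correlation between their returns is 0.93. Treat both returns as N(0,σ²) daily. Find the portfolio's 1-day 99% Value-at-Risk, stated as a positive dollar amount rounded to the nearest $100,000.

σ_p² = 0.38²·2.24² + 0.62²·0.77² + 2·0.93·0.38·0.62·2.24·0.77 = 1.7083 (%²).
σ_p = √1.7083 = 1.307%.
At 99%, z = 2.326.
VaR = 2.326 × 1.307% = 3.040%; on $800,000,000 that is $24,320,000.

$24,300,000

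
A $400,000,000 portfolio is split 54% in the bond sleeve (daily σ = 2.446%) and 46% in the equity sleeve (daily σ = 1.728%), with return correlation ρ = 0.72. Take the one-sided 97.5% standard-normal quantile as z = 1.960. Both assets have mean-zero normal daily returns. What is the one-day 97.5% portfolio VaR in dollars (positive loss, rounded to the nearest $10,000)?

σ_p² = 0.54²·2.446² + 0.46²·1.728² + 2·0.72·0.54·0.46·2.446·1.728 = 3.8883 (%²).
σ_p = √3.8883 = 1.972%.
VaR = 1.960 × 1.972% = 3.865%; on $400,000,000 that is $15,460,000.

$15,460,000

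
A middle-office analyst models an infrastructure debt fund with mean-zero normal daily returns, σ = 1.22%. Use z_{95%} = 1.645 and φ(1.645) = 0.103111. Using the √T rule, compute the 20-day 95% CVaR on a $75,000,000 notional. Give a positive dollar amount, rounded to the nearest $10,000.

$8,440,000

σ_{20d} = 1.22% × √20 = 5.456%.
ES multiplier = φ(z)/(1−α) = 0.103111/0.05 = 2.062.
ES = 5.456% × 2.062 = 11.250%; on $75,000,000: $8,437,500.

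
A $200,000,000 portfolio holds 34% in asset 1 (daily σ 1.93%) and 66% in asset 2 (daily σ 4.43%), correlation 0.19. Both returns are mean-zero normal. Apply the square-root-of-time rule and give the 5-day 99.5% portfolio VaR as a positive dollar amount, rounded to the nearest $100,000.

$35,900,000

σ_p = √(0.34²·1.93² + 0.66²·4.43² + 2·0.19·0.34·0.66·1.93·4.43) = 3.116%.
σ_{5d} = 3.116% × √5 = 6.968%.
z(99.5%) = 2.576.
VaR = 2.576 × 6.968% = 17.950%; on $200,000,000 that is $35,900,000.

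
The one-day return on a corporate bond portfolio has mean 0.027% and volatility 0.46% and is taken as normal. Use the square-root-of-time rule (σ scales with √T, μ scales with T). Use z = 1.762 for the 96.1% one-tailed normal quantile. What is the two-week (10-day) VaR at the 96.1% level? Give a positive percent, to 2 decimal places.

σ_{10d} = 0.46% × √10 = 1.455%; μ_{10d} = 10 × 0.027% = 0.270%.
VaR = −(0.270%) + 1.762 × 1.455% = 2.294%.

2.29%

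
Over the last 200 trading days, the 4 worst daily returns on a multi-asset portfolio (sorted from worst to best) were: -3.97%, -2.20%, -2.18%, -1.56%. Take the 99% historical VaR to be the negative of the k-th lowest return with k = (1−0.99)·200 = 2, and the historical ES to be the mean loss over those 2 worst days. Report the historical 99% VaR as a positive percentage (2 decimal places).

k = 2; the 2nd lowest return is -2.20%, so VaR = 2.20%.

2.20%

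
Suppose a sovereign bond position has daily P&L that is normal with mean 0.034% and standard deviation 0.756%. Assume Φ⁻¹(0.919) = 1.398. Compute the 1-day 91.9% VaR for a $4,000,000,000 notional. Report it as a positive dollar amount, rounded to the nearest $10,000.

VaR = −μ + z·σ = −(0.034%) + 1.398 × 0.756% = 1.023%.
On $4,000,000,000: 0.01023 × $4,000,000,000 = $40,920,000.

$40,920,000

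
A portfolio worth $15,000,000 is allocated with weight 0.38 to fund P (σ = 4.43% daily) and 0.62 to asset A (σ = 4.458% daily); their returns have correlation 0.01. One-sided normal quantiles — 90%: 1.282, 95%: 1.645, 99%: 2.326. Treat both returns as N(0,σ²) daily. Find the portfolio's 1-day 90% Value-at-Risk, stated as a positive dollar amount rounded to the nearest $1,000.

$625,000

σ_p² = 0.38²·4.43² + 0.62²·4.458² + 2·0.01·0.38·0.62·4.43·4.458 = 10.5664 (%²).
σ_p = √10.5664 = 3.251%.
VaR = 1.282 × 3.251% = 4.168%; on $15,000,000 that is $625,200.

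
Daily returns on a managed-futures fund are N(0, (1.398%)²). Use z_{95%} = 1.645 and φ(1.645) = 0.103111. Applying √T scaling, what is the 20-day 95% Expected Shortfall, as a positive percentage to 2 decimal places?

12.89%

σ_{20d} = 1.398% × √20 = 6.252%.
ES multiplier = φ(z)/(1−α) = 0.103111/0.05 = 2.062.
ES = 6.252% × 2.062 = 12.892%.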